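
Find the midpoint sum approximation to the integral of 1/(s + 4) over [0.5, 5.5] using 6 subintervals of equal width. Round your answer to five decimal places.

Δs = (5.5 − 0.5)/6 = 5/6.
Midpoints: 11/12, 1.75, 31/12, 41/12, 4.25, 61/12.
f(11/12) = 12/59, f(1.75) = 4/23, f(31/12) = 12/79, f(41/12) = 12/89, f(4.25) = 4/33, f(61/12) = 12/109.
Sum = Δs · [f(11/12) + f(1.75) + f(31/12) + ...].
Sum ≈ 0.74611.

0.74611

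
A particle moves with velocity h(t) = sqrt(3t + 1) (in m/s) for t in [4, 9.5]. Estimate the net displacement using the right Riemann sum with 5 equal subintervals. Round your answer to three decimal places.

26.180

Δt = (9.5 − 4)/5 = 1.1.
Right endpoints: 5.1, 6.2, 7.3, 8.4, 9.5.
h(5.1) ≈ 4.037, h(6.2) ≈ 4.427, h(7.3) ≈ 4.785, h(8.4) ≈ 5.119, h(9.5) ≈ 5.431.
Sum = Δt · [h(5.1) + h(6.2) + h(7.3) + h(8.4) + h(9.5)].
Sum ≈ 26.180.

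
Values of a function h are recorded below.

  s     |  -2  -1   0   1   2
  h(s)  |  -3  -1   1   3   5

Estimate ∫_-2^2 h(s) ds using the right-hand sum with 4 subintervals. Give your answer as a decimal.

Δs = 1.
Sum = 1·[(-1) + 1 + 3 + 5] = 8.

8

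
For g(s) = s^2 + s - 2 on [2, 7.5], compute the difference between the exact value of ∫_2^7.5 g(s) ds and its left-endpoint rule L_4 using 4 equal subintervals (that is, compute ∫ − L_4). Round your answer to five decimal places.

37.97005

Exact integral: ∫_2^7.5 g(s) ds ≈ 153.0833333.
L_4 = 115.11328125.
Error ≈ 153.0833333 − 115.11328125 ≈ 37.97005.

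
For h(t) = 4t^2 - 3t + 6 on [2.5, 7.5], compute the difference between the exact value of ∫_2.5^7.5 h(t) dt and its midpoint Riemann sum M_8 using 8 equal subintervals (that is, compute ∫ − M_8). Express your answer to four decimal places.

Exact integral: ∫_2.5^7.5 h(t) dt ≈ 496.666667.
M_8 = 496.015625.
Error ≈ 496.666667 − 496.015625 ≈ 0.6510.

0.6510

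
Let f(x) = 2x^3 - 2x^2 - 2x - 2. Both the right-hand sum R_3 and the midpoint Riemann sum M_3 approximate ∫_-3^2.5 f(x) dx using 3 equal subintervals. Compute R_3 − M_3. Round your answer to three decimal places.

R_3 ≈ 4.68519.
M_3 ≈ -52.24363.
R_3 − M_3 ≈ 56.929.

56.929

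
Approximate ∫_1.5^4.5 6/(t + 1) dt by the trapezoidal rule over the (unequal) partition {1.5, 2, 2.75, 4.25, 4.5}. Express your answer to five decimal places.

Subinterval widths: 0.5, 0.75, 1.5, 0.25.
f(1.5) = 2.4, f(2) = 2, f(2.75) = 1.6, f(4.25) = 8/7, f(4.5) = 12/11.
On each subinterval the trapezoid contributes (Δt_i/2)·[f(t_{i-1}) + f(t_i)].
Sum ≈ 4.78636.

4.78636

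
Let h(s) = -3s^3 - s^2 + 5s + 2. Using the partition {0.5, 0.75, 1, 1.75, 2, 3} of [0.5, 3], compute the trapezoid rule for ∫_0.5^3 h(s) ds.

-47.73046875

Subinterval widths: 0.25, 0.25, 0.75, 0.25, 1.
h(0.5) = 3.875, h(0.75) = 3.921875, h(1) = 3, h(1.75) = -8.390625, h(2) = -16, h(3) = -73.
On each subinterval the trapezoid contributes (Δs_i/2)·[h(s_{i-1}) + h(s_i)].
Sum = -47.73046875.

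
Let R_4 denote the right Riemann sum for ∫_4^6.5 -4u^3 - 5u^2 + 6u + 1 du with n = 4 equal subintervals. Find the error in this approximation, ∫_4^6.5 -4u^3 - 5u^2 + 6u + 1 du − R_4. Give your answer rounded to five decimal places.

310.67708

Exact integral: ∫_4^6.5 f(u) du ≈ -1798.8541667.
R_4 = -2109.53125.
Error ≈ -1798.8541667 − (-2109.53125) ≈ 310.67708.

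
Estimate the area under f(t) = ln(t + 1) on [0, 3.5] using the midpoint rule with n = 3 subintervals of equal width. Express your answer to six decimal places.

Δt = (3.5 − 0)/3 = 7/6.
Midpoints: 7/12, 1.75, 35/12.
f(7/12) ≈ 0.459532, f(1.75) ≈ 1.011601, f(35/12) ≈ 1.365241.
Sum = Δt · [f(7/12) + f(1.75) + f(35/12)].
Sum ≈ 3.309103.

3.309103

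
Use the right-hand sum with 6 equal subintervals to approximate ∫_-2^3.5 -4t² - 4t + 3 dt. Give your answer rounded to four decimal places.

Δt = (3.5 − (-2))/6 = 11/12.
Right endpoints: -13/12, -1/6, 0.75, 5/3, 31/12, 3.5.
f(-13/12) = 95/36, f(-1/6) = 32/9, f(0.75) = -2.25, f(5/3) = -133/9, f(31/12) = -1225/36, f(3.5) = -60.
Sum = Δt · [f(-13/12) + f(-1/6) + f(0.75) + ...].
Sum ≈ -96.1227.

-96.1227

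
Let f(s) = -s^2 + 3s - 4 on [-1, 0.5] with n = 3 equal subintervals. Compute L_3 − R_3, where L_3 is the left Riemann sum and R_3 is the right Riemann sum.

-2.625

L_3 = -8.875.
R_3 = -6.25.
L_3 − R_3 = -2.625.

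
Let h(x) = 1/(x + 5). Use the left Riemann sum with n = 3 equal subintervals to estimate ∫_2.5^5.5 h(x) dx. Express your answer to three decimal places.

Δx = (5.5 − 2.5)/3 = 1.
Left endpoints: 2.5, 3.5, 4.5.
h(2.5) = 2/15, h(3.5) = 2/17, h(4.5) = 2/19.
Sum = Δx · [h(2.5) + h(3.5) + h(4.5)].
Sum ≈ 0.356.

0.356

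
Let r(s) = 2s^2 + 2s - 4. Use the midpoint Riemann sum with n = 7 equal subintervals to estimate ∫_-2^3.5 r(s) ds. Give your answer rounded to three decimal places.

Δs = (3.5 − (-2))/7 = 11/14.
Midpoints: -45/28, -23/28, -1/28, 0.75, 43/28, 65/28, 87/28.
r(-45/28) = -803/392, r(-23/28) = -1683/392, r(-1/28) = -1595/392, r(0.75) = -1.375, r(43/28) = 1485/392, r(65/28) = 4477/392, r(87/28) = 8437/392.
Sum = Δs · [r(-45/28) + r(-23/28) + r(-1/28) + ...].
Sum ≈ 19.601.

19.601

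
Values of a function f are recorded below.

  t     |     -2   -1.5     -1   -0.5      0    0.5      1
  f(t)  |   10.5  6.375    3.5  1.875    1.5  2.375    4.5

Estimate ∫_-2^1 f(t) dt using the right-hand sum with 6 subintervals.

Δt = 0.5.
Sum = 0.5·[6.375 + 3.5 + 1.875 + 1.5 + 2.375 + 4.5] = 10.0625.

10.0625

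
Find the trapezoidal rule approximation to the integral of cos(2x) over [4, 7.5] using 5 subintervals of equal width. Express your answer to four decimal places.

-0.1409

Δx = (7.5 − 4)/5 = 0.7.
f(4) ≈ -0.1455, f(4.7) ≈ -0.9997, f(5.4) ≈ -0.1943, f(6.1) ≈ 0.9336, f(6.8) ≈ 0.5117, f(7.5) ≈ -0.7597.
T_5 = (Δx/2)·[f(x_0) + 2f(x_1) + ... + 2f(x_{4}) + f(x_5)].
Sum ≈ -0.1409.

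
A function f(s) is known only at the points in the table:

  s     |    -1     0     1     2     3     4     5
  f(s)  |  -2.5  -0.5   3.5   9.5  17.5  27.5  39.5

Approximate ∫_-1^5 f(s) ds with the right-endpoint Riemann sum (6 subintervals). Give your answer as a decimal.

Δs = 1.
Sum = 1·[(-0.5) + 3.5 + 9.5 + 17.5 + 27.5 + 39.5] = 97.

97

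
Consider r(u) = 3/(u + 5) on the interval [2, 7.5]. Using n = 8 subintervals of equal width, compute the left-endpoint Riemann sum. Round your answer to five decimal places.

Δu = (7.5 − 2)/8 = 0.6875.
Left endpoints: 2, 2.6875, 3.375, 4.0625, 4.75, 5.4375, 6.125, 6.8125.
r(2) = 3/7, r(2.6875) = 16/41, r(3.375) = 24/67, r(4.0625) = 48/145, r(4.75) = 4/13, r(5.4375) = 48/167, r(6.125) = 24/89, r(6.8125) = 16/63.
Sum = Δu · [r(2) + r(2.6875) + r(3.375) + ...].
Sum ≈ 1.80593.

1.80593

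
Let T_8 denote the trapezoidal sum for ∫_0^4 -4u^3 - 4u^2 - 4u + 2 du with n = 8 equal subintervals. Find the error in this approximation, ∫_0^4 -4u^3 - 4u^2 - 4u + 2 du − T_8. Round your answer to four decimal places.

4.6667

Exact integral: ∫_0^4 f(u) du ≈ -365.333333.
T_8 = -370.
Error ≈ -365.333333 − (-370) ≈ 4.6667.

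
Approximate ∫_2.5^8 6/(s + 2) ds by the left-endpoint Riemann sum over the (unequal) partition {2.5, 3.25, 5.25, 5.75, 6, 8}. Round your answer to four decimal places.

5.3931

Subinterval widths: 0.75, 2, 0.5, 0.25, 2.
Left endpoints: 2.5, 3.25, 5.25, 5.75, 6.
f(2.5) = 4/3, f(3.25) = 8/7, f(5.25) = 24/29, f(5.75) = 24/31, f(6) = 0.75.
Sum = Σ Δs_i · f(s_i).
Sum ≈ 5.3931.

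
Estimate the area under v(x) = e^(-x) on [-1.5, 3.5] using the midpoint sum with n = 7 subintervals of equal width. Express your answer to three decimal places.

4.358

Δx = (3.5 − (-1.5))/7 = 5/7.
Midpoints: -8/7, -3/7, 2/7, 1, 12/7, 17/7, 22/7.
v(-8/7) ≈ 3.136, v(-3/7) ≈ 1.535, v(2/7) ≈ 0.751, v(1) ≈ 0.368, v(12/7) ≈ 0.180, v(17/7) ≈ 0.088, v(22/7) ≈ 0.043.
Sum = Δx · [v(-8/7) + v(-3/7) + v(2/7) + ...].
Sum ≈ 4.358.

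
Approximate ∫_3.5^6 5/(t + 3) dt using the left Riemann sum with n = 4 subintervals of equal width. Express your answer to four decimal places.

1.6957

Δt = (6 − 3.5)/4 = 0.625.
Left endpoints: 3.5, 4.125, 4.75, 5.375.
f(3.5) = 10/13, f(4.125) = 40/57, f(4.75) = 20/31, f(5.375) = 40/67.
Sum = Δt · [f(3.5) + f(4.125) + f(4.75) + f(5.375)].
Sum ≈ 1.6957.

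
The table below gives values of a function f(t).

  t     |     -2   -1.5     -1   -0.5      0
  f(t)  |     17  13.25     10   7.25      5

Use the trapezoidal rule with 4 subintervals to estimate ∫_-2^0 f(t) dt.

Δt = 0.5.
T_4 = (0.5/2)·[17 + 2·13.25 + 2·10 + 2·7.25 + 5] = 20.75.

20.75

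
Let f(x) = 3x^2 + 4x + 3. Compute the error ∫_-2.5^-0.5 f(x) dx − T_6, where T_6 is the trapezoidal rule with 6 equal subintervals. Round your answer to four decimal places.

Exact integral: ∫_-2.5^-0.5 f(x) dx = 9.5.
T_6 ≈ 9.611111.
Error ≈ 9.5 − 9.611111 ≈ -0.1111.

-0.1111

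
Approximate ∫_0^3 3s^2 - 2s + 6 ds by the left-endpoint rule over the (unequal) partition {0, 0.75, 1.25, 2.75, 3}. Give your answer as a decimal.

Subinterval widths: 0.75, 0.5, 1.5, 0.25.
Left endpoints: 0, 0.75, 1.25, 2.75.
f(0) = 6, f(0.75) = 6.1875, f(1.25) = 8.1875, f(2.75) = 23.1875.
Sum = Σ Δs_i · f(s_i).
Sum = 25.671875.

25.671875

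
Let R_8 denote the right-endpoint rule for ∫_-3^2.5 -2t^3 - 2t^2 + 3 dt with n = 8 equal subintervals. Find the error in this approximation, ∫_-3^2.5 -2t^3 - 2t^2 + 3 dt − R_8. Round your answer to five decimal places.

Exact integral: ∫_-3^2.5 f(t) dt ≈ 9.0520833.
R_8 ≈ -18.5786133.
Error ≈ 9.0520833 − (-18.5786133) ≈ 27.63070.

27.63070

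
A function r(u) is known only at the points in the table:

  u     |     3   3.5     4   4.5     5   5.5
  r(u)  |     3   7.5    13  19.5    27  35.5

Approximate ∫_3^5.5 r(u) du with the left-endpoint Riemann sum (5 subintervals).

35

Δu = 0.5.
Sum = 0.5·[3 + 7.5 + 13 + 19.5 + 27] = 35.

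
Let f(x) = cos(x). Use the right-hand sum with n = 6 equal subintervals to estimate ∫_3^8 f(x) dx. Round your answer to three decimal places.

1.150

Δx = (8 − 3)/6 = 5/6.
Right endpoints: 23/6, 14/3, 5.5, 19/3, 43/6, 8.
f(23/6) ≈ -0.770, f(14/3) ≈ -0.046, f(5.5) ≈ 0.709, f(19/3) ≈ 0.999, f(43/6) ≈ 0.634, f(8) ≈ -0.146.
Sum = Δx · [f(23/6) + f(14/3) + f(5.5) + ...].
Sum ≈ 1.150.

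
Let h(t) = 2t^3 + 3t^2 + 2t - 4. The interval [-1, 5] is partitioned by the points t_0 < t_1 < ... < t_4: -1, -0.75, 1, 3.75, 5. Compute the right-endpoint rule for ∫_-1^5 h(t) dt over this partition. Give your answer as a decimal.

Subinterval widths: 0.25, 1.75, 2.75, 1.25.
Right endpoints: -0.75, 1, 3.75, 5.
h(-0.75) = -4.65625, h(1) = 3, h(3.75) = 151.15625, h(5) = 331.
Sum = Σ Δt_i · h(t_i).
Sum = 833.515625.

833.515625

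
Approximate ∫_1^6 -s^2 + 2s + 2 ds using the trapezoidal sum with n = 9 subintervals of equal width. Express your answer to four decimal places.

Δs = (6 − 1)/9 = 5/9.
f(1) = 3, f(14/9) = 218/81, f(19/9) = 143/81, f(8/3) = 2/9, f(29/9) = -157/81, f(34/9) = -382/81, f(13/3) = -73/9, f(44/9) = -982/81, f(49/9) = -1357/81, f(6) = -22.
T_9 = (Δs/2)·[f(s_0) + 2f(s_1) + ... + 2f(s_{8}) + f(s_9)].
Sum ≈ -26.9239.

-26.9239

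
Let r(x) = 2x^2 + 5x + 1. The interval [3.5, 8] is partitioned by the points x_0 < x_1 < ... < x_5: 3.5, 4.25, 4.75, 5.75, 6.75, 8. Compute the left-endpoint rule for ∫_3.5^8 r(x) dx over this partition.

384.53125

Subinterval widths: 0.75, 0.5, 1, 1, 1.25.
Left endpoints: 3.5, 4.25, 4.75, 5.75, 6.75.
r(3.5) = 43, r(4.25) = 58.375, r(4.75) = 69.875, r(5.75) = 95.875, r(6.75) = 125.875.
Sum = Σ Δx_i · r(x_i).
Sum = 384.53125.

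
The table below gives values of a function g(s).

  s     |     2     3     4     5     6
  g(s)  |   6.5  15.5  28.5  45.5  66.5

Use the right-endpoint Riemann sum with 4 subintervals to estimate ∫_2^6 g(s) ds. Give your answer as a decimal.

Δs = 1.
Sum = 1·[15.5 + 28.5 + 45.5 + 66.5] = 156.

156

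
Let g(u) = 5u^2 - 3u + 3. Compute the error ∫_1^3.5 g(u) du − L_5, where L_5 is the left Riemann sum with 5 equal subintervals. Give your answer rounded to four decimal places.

11.6667

Exact integral: ∫_1^3.5 g(u) du ≈ 60.416667.
L_5 = 48.75.
Error ≈ 60.416667 − 48.75 ≈ 11.6667.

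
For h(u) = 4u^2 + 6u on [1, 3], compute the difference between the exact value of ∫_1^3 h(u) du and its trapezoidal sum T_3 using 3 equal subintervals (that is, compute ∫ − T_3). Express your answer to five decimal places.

-0.59259

Exact integral: ∫_1^3 h(u) du ≈ 58.6666667.
T_3 ≈ 59.2592593.
Error ≈ 58.6666667 − 59.2592593 ≈ -0.59259.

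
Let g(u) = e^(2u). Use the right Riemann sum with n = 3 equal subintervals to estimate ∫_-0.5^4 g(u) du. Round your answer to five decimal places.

4705.14030

Δu = (4 − (-0.5))/3 = 1.5.
Right endpoints: 1, 2.5, 4.
g(1) ≈ 7.38906, g(2.5) ≈ 148.41316, g(4) ≈ 2980.95799.
Sum = Δu · [g(1) + g(2.5) + g(4)].
Sum ≈ 4705.14030.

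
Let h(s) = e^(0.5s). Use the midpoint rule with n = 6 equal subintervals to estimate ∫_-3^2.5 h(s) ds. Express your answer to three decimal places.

Δs = (2.5 − (-3))/6 = 11/12.
Midpoints: -61/24, -1.625, -17/24, 5/24, 1.125, 49/24.
h(-61/24) ≈ 0.281, h(-1.625) ≈ 0.444, h(-17/24) ≈ 0.702, h(5/24) ≈ 1.110, h(1.125) ≈ 1.755, h(49/24) ≈ 2.776.
Sum = Δs · [h(-61/24) + h(-1.625) + h(-17/24) + ...].
Sum ≈ 6.478.

6.478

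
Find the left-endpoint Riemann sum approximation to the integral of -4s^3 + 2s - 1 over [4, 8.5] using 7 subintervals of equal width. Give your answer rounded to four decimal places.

Δs = (8.5 − 4)/7 = 9/14.
Left endpoints: 4, 65/14, 37/7, 83/14, 46/7, 101/14, 55/7.
f(4) = -249, f(65/14) = -268941/686, f(37/7) = -199329/343, f(83/14) = -564339/686, f(46/7) = -385179/343, f(101/14) = -1021089/686, f(55/7) = -660453/343.
Sum = Δs · [f(4) + f(65/14) + f(37/7) + ...].
Sum ≈ -4231.1480.

-4231.1480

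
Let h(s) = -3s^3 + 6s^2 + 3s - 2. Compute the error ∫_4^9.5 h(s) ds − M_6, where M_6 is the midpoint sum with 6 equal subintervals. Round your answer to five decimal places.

Exact integral: ∫_4^9.5 h(s) ds = -4229.671875.
M_6 ≈ -4208.5861545.
Error ≈ -4229.671875 − (-4208.5861545) ≈ -21.08572.

-21.08572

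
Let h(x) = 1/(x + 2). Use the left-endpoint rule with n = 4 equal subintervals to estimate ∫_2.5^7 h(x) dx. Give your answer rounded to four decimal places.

0.7595

Δx = (7 − 2.5)/4 = 1.125.
Left endpoints: 2.5, 3.625, 4.75, 5.875.
h(2.5) = 2/9, h(3.625) = 8/45, h(4.75) = 4/27, h(5.875) = 8/63.
Sum = Δx · [h(2.5) + h(3.625) + h(4.75) + h(5.875)].
Sum ≈ 0.7595.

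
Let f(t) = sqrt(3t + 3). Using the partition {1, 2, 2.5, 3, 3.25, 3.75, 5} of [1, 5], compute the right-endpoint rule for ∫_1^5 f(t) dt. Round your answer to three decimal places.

14.436

Subinterval widths: 1, 0.5, 0.5, 0.25, 0.5, 1.25.
Right endpoints: 2, 2.5, 3, 3.25, 3.75, 5.
f(2) ≈ 3.000, f(2.5) ≈ 3.240, f(3) ≈ 3.464, f(3.25) ≈ 3.571, f(3.75) ≈ 3.775, f(5) ≈ 4.243.
Sum = Σ Δt_i · f(t_i).
Sum ≈ 14.436.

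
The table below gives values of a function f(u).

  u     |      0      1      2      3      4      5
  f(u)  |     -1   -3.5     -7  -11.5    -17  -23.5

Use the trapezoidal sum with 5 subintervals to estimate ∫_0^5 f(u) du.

-51.25

Δu = 1.
T_5 = (1/2)·[(-1) + 2·(-3.5) + 2·(-7) + 2·(-11.5) + 2·(-17) + (-23.5)] = -51.25.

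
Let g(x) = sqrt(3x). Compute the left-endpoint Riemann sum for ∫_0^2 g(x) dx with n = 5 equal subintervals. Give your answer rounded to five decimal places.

Δx = (2 − 0)/5 = 0.4.
Left endpoints: 0, 0.4, 0.8, 1.2, 1.6.
g(0) ≈ 0.00000, g(0.4) ≈ 1.09545, g(0.8) ≈ 1.54919, g(1.2) ≈ 1.89737, g(1.6) ≈ 2.19089.
Sum = Δx · [g(0) + g(0.4) + g(0.8) + g(1.2) + g(1.6)].
Sum ≈ 2.69316.

2.69316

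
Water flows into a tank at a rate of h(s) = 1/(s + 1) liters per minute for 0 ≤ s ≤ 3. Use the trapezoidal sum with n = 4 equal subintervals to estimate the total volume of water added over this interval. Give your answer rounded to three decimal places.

1.428

Δs = (3 − 0)/4 = 0.75.
h(0) = 1, h(0.75) = 4/7, h(1.5) = 0.4, h(2.25) = 4/13, h(3) = 0.25.
T_4 = (Δs/2)·[h(s_0) + 2h(s_1) + 2h(s_2) + 2h(s_3) + h(s_4)].
Sum ≈ 1.428.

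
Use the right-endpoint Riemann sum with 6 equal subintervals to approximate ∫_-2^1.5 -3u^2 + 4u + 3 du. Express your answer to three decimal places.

0.644

Δu = (1.5 − (-2))/6 = 7/12.
Right endpoints: -17/12, -5/6, -0.25, 1/3, 11/12, 1.5.
f(-17/12) = -8.6875, f(-5/6) = -29/12, f(-0.25) = 1.8125, f(1/3) = 4, f(11/12) = 199/48, f(1.5) = 2.25.
Sum = Δu · [f(-17/12) + f(-5/6) + f(-0.25) + ...].
Sum ≈ 0.644.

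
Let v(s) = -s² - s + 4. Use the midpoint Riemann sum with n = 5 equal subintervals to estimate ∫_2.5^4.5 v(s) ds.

-24.14

Δs = (4.5 − 2.5)/5 = 0.4.
Midpoints: 2.7, 3.1, 3.5, 3.9, 4.3.
v(2.7) = -5.99, v(3.1) = -8.71, v(3.5) = -11.75, v(3.9) = -15.11, v(4.3) = -18.79.
Sum = Δs · [v(2.7) + v(3.1) + v(3.5) + v(3.9) + v(4.3)].
Sum = -24.14.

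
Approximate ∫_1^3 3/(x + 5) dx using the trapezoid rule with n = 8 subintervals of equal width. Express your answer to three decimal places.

Δx = (3 − 1)/8 = 0.25.
f(1) = 0.5, f(1.25) = 0.48, f(1.5) = 6/13, f(1.75) = 4/9, f(2) = 3/7, f(2.25) = 12/29, f(2.5) = 0.4, f(2.75) = 12/31, f(3) = 0.375.
T_8 = (Δx/2)·[f(x_0) + 2f(x_1) + ... + 2f(x_{7}) + f(x_8)].
Sum ≈ 0.863.

0.863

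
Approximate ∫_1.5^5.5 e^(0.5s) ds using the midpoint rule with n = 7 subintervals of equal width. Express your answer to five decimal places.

Δs = (5.5 − 1.5)/7 = 4/7.
Midpoints: 25/14, 33/14, 41/14, 3.5, 57/14, 65/14, 73/14.
f(25/14) ≈ 2.44210, f(33/14) ≈ 3.24973, f(41/14) ≈ 4.32445, f(3.5) ≈ 5.75460, f(57/14) ≈ 7.65772, f(65/14) ≈ 10.19022, f(73/14) ≈ 13.56025.
Sum = Δs · [f(25/14) + f(33/14) + f(41/14) + ...].
Sum ≈ 26.95947.

26.95947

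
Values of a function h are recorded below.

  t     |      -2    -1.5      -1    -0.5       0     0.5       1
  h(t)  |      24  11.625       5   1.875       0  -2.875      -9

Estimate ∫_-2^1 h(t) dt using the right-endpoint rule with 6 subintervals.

3.3125

Δt = 0.5.
Sum = 0.5·[11.625 + 5 + 1.875 + 0 + (-2.875) + (-9)] = 3.3125.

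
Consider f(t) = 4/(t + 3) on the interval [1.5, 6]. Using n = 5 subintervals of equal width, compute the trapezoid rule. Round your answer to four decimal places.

2.7825

Δt = (6 − 1.5)/5 = 0.9.
f(1.5) = 8/9, f(2.4) = 20/27, f(3.3) = 40/63, f(4.2) = 5/9, f(5.1) = 40/81, f(6) = 4/9.
T_5 = (Δt/2)·[f(t_0) + 2f(t_1) + ... + 2f(t_{4}) + f(t_5)].
Sum ≈ 2.7825.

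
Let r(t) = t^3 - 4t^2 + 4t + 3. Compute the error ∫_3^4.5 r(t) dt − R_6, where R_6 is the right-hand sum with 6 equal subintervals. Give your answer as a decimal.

Exact integral: ∫_3^4.5 r(t) dt = 23.765625.
R_6 = 27.01953125.
Error = 23.765625 − 27.01953125 = -3.25390625.

-3.25390625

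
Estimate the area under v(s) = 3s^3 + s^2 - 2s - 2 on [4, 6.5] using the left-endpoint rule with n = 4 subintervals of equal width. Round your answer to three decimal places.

Δs = (6.5 − 4)/4 = 0.625.
Left endpoints: 4, 4.625, 5.25, 5.875.
v(4) = 198, v(4.625) = 157151/512, v(5.25) = 449.171875, v(5.875) = 322101/512.
Sum = Δs · [v(4) + v(4.625) + v(5.25) + v(5.875)].
Sum ≈ 989.507.

989.507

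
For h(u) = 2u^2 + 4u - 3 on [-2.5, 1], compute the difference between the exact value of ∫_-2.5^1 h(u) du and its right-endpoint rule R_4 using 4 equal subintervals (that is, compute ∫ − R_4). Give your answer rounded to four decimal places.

Exact integral: ∫_-2.5^1 h(u) du ≈ -9.916667.
R_4 = -7.4921875.
Error ≈ -9.916667 − (-7.4921875) ≈ -2.4245.

-2.4245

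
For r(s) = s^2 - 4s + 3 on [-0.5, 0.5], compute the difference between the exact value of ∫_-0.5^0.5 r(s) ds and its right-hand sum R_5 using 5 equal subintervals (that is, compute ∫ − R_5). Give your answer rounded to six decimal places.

Exact integral: ∫_-0.5^0.5 r(s) ds ≈ 3.08333333.
R_5 = 2.69.
Error ≈ 3.08333333 − 2.69 ≈ 0.393333.

0.393333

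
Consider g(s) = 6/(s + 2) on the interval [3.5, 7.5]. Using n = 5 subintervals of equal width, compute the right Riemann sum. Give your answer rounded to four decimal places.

3.1025

Δs = (7.5 − 3.5)/5 = 0.8.
Right endpoints: 4.3, 5.1, 5.9, 6.7, 7.5.
g(4.3) = 20/21, g(5.1) = 60/71, g(5.9) = 60/79, g(6.7) = 20/29, g(7.5) = 12/19.
Sum = Δs · [g(4.3) + g(5.1) + g(5.9) + g(6.7) + g(7.5)].
Sum ≈ 3.1025.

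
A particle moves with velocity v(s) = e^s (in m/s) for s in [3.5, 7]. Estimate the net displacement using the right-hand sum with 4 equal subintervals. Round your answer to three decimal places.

Δs = (7 − 3.5)/4 = 0.875.
Right endpoints: 4.375, 5.25, 6.125, 7.
v(4.375) ≈ 79.440, v(5.25) ≈ 190.566, v(6.125) ≈ 457.145, v(7) ≈ 1096.633.
Sum = Δs · [v(4.375) + v(5.25) + v(6.125) + v(7)].
Sum ≈ 1595.811.

1595.811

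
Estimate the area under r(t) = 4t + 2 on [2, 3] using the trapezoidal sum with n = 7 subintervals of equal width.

12

Δt = (3 − 2)/7 = 1/7.
r(2) = 10, r(15/7) = 74/7, r(16/7) = 78/7, r(17/7) = 82/7, r(18/7) = 86/7, r(19/7) = 90/7, r(20/7) = 94/7, r(3) = 14.
T_7 = (Δt/2)·[r(t_0) + 2r(t_1) + ... + 2r(t_{6}) + r(t_7)].
Sum = 12.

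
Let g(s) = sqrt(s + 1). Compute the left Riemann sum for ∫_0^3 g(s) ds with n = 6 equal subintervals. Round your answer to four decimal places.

4.4115

Δs = (3 − 0)/6 = 0.5.
Left endpoints: 0, 0.5, 1, 1.5, 2, 2.5.
g(0) ≈ 1.0000, g(0.5) ≈ 1.2247, g(1) ≈ 1.4142, g(1.5) ≈ 1.5811, g(2) ≈ 1.7321, g(2.5) ≈ 1.8708.
Sum = Δs · [g(0) + g(0.5) + g(1) + ...].
Sum ≈ 4.4115.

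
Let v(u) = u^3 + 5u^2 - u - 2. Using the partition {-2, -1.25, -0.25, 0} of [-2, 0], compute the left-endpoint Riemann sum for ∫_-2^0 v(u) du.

Subinterval widths: 0.75, 1, 0.25.
Left endpoints: -2, -1.25, -0.25.
v(-2) = 12, v(-1.25) = 5.109375, v(-0.25) = -1.453125.
Sum = Σ Δu_i · v(u_i).
Sum = 13.74609375.

13.74609375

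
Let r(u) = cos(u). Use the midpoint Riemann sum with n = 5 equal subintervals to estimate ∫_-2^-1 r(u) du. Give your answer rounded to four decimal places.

Δu = (-1 − (-2))/5 = 0.2.
Midpoints: -1.9, -1.7, -1.5, -1.3, -1.1.
r(-1.9) ≈ -0.3233, r(-1.7) ≈ -0.1288, r(-1.5) ≈ 0.0707, r(-1.3) ≈ 0.2675, r(-1.1) ≈ 0.4536.
Sum = Δu · [r(-1.9) + r(-1.7) + r(-1.5) + r(-1.3) + r(-1.1)].
Sum ≈ 0.0679.

0.0679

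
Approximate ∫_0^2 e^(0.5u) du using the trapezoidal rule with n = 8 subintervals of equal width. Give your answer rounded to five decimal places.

Δu = (2 − 0)/8 = 0.25.
f(0) ≈ 1.00000, f(0.25) ≈ 1.13315, f(0.5) ≈ 1.28403, f(0.75) ≈ 1.45499, f(1) ≈ 1.64872, f(1.25) ≈ 1.86825, f(1.5) ≈ 2.11700, f(1.75) ≈ 2.39888, f(2) ≈ 2.71828.
T_8 = (Δu/2)·[f(u_0) + 2f(u_1) + ... + 2f(u_{7}) + f(u_8)].
Sum ≈ 3.44104.

3.44104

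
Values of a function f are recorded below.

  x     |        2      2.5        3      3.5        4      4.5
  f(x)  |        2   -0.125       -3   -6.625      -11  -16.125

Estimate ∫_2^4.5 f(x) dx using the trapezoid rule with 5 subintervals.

-13.90625

Δx = 0.5.
T_5 = (0.5/2)·[2 + 2·(-0.125) + 2·(-3) + 2·(-6.625) + 2·(-11) + (-16.125)] = -13.90625.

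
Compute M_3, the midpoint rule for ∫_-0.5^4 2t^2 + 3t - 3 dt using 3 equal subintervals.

Δt = (4 − (-0.5))/3 = 1.5.
Midpoints: 0.25, 1.75, 3.25.
f(0.25) = -2.125, f(1.75) = 8.375, f(3.25) = 27.875.
Sum = Δt · [f(0.25) + f(1.75) + f(3.25)].
Sum = 51.1875.

51.1875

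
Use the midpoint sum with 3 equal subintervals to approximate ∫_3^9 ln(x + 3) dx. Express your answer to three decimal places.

13.082

Δx = (9 − 3)/3 = 2.
Midpoints: 4, 6, 8.
f(4) ≈ 1.946, f(6) ≈ 2.197, f(8) ≈ 2.398.
Sum = Δx · [f(4) + f(6) + f(8)].
Sum ≈ 13.082.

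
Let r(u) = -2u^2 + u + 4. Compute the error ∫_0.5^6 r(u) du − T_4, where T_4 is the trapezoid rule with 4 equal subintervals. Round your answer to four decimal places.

3.4661

Exact integral: ∫_0.5^6 r(u) du ≈ -104.041667.
T_4 = -107.5078125.
Error ≈ -104.041667 − (-107.5078125) ≈ 3.4661.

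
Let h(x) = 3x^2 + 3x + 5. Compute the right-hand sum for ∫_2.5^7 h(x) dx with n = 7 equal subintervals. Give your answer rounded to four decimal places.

Δx = (7 − 2.5)/7 = 9/14.
Right endpoints: 22/7, 53/14, 31/7, 71/14, 40/7, 89/14, 7.
h(22/7) = 2159/49, h(53/14) = 11633/196, h(31/7) = 3779/49, h(71/14) = 19085/196, h(40/7) = 5885/49, h(89/14) = 28481/196, h(7) = 173.
Sum = Δx · [h(22/7) + h(53/14) + h(31/7) + ...].
Sum ≈ 460.4923.

460.4923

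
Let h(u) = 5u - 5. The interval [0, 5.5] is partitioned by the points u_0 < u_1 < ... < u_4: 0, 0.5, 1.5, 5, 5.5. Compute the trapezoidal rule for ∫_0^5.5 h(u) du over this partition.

48.125

Subinterval widths: 0.5, 1, 3.5, 0.5.
h(0) = -5, h(0.5) = -2.5, h(1.5) = 2.5, h(5) = 20, h(5.5) = 22.5.
On each subinterval the trapezoid contributes (Δu_i/2)·[h(u_{i-1}) + h(u_i)].
Sum = 48.125.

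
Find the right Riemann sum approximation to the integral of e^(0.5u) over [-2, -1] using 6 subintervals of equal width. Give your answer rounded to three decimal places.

Δu = (-1 − (-2))/6 = 1/6.
Right endpoints: -11/6, -5/3, -1.5, -4/3, -7/6, -1.
f(-11/6) ≈ 0.400, f(-5/3) ≈ 0.435, f(-1.5) ≈ 0.472, f(-4/3) ≈ 0.513, f(-7/6) ≈ 0.558, f(-1) ≈ 0.607.
Sum = Δu · [f(-11/6) + f(-5/3) + f(-1.5) + ...].
Sum ≈ 0.497.

0.497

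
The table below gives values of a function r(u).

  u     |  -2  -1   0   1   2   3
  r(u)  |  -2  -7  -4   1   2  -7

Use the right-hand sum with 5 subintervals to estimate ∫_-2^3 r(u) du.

-15

Δu = 1.
Sum = 1·[(-7) + (-4) + 1 + 2 + (-7)] = -15.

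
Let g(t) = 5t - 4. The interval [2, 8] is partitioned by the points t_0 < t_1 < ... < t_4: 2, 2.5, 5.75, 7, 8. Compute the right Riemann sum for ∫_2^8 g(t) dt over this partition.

Subinterval widths: 0.5, 3.25, 1.25, 1.
Right endpoints: 2.5, 5.75, 7, 8.
g(2.5) = 8.5, g(5.75) = 24.75, g(7) = 31, g(8) = 36.
Sum = Σ Δt_i · g(t_i).
Sum = 159.4375.

159.4375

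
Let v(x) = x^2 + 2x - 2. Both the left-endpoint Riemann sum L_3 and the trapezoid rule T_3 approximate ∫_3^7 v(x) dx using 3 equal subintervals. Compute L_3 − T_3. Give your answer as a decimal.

-32

L_3 ≈ 106.5185185.
T_3 ≈ 138.5185185.
L_3 − T_3 = -32.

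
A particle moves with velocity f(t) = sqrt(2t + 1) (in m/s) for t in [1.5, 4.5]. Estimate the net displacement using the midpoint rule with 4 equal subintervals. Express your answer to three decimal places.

Δt = (4.5 − 1.5)/4 = 0.75.
Midpoints: 1.875, 2.625, 3.375, 4.125.
f(1.875) ≈ 2.179, f(2.625) ≈ 2.500, f(3.375) ≈ 2.784, f(4.125) ≈ 3.041.
Sum = Δt · [f(1.875) + f(2.625) + f(3.375) + f(4.125)].
Sum ≈ 7.879.

7.879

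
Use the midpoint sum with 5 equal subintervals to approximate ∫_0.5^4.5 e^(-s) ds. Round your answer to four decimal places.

Δs = (4.5 − 0.5)/5 = 0.8.
Midpoints: 0.9, 1.7, 2.5, 3.3, 4.1.
f(0.9) ≈ 0.4066, f(1.7) ≈ 0.1827, f(2.5) ≈ 0.0821, f(3.3) ≈ 0.0369, f(4.1) ≈ 0.0166.
Sum = Δs · [f(0.9) + f(1.7) + f(2.5) + f(3.3) + f(4.1)].
Sum ≈ 0.5798.

0.5798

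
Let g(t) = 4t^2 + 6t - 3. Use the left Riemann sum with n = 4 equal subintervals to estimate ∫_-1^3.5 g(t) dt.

Δt = (3.5 − (-1))/4 = 1.125.
Left endpoints: -1, 0.125, 1.25, 2.375.
g(-1) = -5, g(0.125) = -2.1875, g(1.25) = 10.75, g(2.375) = 33.8125.
Sum = Δt · [g(-1) + g(0.125) + g(1.25) + g(2.375)].
Sum = 42.046875.

42.046875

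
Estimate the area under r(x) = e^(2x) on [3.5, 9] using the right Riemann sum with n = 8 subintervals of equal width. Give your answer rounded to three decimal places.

60416042.650

Δx = (9 − 3.5)/8 = 0.6875.
Right endpoints: 4.1875, 4.875, 5.5625, 6.25, 6.9375, 7.625, 8.3125, 9.
r(4.1875) ≈ 4337.268, r(4.875) ≈ 17154.229, r(5.5625) ≈ 67846.291, r(6.25) ≈ 268337.287, r(6.9375) ≈ 1061294.556, r(7.625) ≈ 4197501.394, r(8.3125) ≈ 16601440.057, r(9) ≈ 65659969.137.
Sum = Δx · [r(4.1875) + r(4.875) + r(5.5625) + ...].
Sum ≈ 60416042.650.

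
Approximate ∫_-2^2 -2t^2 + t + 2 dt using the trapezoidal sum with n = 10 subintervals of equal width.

Δt = (2 − (-2))/10 = 0.4.
f(-2) = -8, f(-1.6) = -4.72, f(-1.2) = -2.08, f(-0.8) = -0.08, f(-0.4) = 1.28, f(0) = 2, f(0.4) = 2.08, f(0.8) = 1.52, f(1.2) = 0.32, f(1.6) = -1.52, f(2) = -4.
T_10 = (Δt/2)·[f(t_0) + 2f(t_1) + ... + 2f(t_{9}) + f(t_10)].
Sum = -2.88.

-2.88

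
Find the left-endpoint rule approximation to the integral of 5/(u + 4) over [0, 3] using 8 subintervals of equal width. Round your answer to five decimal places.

Δu = (3 − 0)/8 = 0.375.
Left endpoints: 0, 0.375, 0.75, 1.125, 1.5, 1.875, 2.25, 2.625.
f(0) = 1.25, f(0.375) = 8/7, f(0.75) = 20/19, f(1.125) = 40/41, f(1.5) = 10/11, f(1.875) = 40/47, f(2.25) = 0.8, f(2.625) = 40/53.
Sum = Δu · [f(0) + f(0.375) + f(0.75) + ...].
Sum ≈ 2.90099.

2.90099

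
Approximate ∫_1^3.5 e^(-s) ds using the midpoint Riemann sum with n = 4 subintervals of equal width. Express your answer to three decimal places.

Δs = (3.5 − 1)/4 = 0.625.
Midpoints: 1.3125, 1.9375, 2.5625, 3.1875.
f(1.3125) ≈ 0.269, f(1.9375) ≈ 0.144, f(2.5625) ≈ 0.077, f(3.1875) ≈ 0.041.
Sum = Δs · [f(1.3125) + f(1.9375) + f(2.5625) + f(3.1875)].
Sum ≈ 0.332.

0.332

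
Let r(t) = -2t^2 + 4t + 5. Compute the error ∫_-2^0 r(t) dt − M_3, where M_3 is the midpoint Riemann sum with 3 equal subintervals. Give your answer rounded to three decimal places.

-0.148

Exact integral: ∫_-2^0 r(t) dt ≈ -3.33333.
M_3 ≈ -3.18519.
Error ≈ -3.33333 − (-3.18519) ≈ -0.148.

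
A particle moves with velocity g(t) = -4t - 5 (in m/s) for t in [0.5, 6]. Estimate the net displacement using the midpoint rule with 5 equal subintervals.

Δt = (6 − 0.5)/5 = 1.1.
Midpoints: 1.05, 2.15, 3.25, 4.35, 5.45.
g(1.05) = -9.2, g(2.15) = -13.6, g(3.25) = -18, g(4.35) = -22.4, g(5.45) = -26.8.
Sum = Δt · [g(1.05) + g(2.15) + g(3.25) + g(4.35) + g(5.45)].
Sum = -99.

-99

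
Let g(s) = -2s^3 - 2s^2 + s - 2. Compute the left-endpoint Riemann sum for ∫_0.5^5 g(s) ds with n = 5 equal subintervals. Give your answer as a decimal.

-270.945

Δs = (5 − 0.5)/5 = 0.9.
Left endpoints: 0.5, 1.4, 2.3, 3.2, 4.1.
g(0.5) = -2.25, g(1.4) = -10.008, g(2.3) = -34.614, g(3.2) = -84.816, g(4.1) = -169.362.
Sum = Δs · [g(0.5) + g(1.4) + g(2.3) + g(3.2) + g(4.1)].
Sum = -270.945.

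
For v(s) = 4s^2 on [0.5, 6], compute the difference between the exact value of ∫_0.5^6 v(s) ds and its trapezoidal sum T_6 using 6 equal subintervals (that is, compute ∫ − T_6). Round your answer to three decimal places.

Exact integral: ∫_0.5^6 v(s) ds ≈ 287.83333.
T_6 ≈ 290.91435.
Error ≈ 287.83333 − 290.91435 ≈ -3.081.

-3.081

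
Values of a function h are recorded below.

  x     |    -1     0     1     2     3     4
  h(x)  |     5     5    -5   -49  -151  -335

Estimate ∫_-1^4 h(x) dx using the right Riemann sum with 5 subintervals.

-535

Δx = 1.
Sum = 1·[5 + (-5) + (-49) + (-151) + (-335)] = -535.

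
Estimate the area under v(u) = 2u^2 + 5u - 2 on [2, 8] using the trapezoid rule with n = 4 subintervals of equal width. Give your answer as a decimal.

Δu = (8 − 2)/4 = 1.5.
v(2) = 16, v(3.5) = 40, v(5) = 73, v(6.5) = 115, v(8) = 166.
T_4 = (Δu/2)·[v(u_0) + 2v(u_1) + 2v(u_2) + 2v(u_3) + v(u_4)].
Sum = 478.5.

478.5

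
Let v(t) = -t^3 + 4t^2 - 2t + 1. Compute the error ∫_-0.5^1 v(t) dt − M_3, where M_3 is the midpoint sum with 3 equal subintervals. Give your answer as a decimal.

Exact integral: ∫_-0.5^1 v(t) dt = 2.015625.
M_3 = 1.9140625.
Error = 2.015625 − 1.9140625 = 0.1015625.

0.1015625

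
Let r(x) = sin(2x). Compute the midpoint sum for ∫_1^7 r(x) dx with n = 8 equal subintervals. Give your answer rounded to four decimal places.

Δx = (7 − 1)/8 = 0.75.
Midpoints: 1.375, 2.125, 2.875, 3.625, 4.375, 5.125, 5.875, 6.625.
r(1.375) ≈ 0.3817, r(2.125) ≈ -0.8950, r(2.875) ≈ -0.5083, r(3.625) ≈ 0.8231, r(4.375) ≈ 0.6247, r(5.125) ≈ -0.7347, r(5.875) ≈ -0.7287, r(6.625) ≈ 0.6316.
Sum = Δx · [r(1.375) + r(2.125) + r(2.875) + ...].
Sum ≈ -0.3042.

-0.3042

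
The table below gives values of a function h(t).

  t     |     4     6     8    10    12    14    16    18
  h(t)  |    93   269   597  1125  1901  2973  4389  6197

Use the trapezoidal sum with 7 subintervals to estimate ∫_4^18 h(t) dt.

Δt = 2.
T_7 = (2/2)·[93 + 2·269 + 2·597 + 2·1125 + 2·1901 + 2·2973 + 2·4389 + 6197] = 28798.

28798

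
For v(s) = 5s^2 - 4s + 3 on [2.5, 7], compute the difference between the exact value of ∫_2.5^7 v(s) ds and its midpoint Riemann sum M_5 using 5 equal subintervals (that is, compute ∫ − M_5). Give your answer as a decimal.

1.51875

Exact integral: ∫_2.5^7 v(s) ds = 473.625.
M_5 = 472.10625.
Error = 473.625 − 472.10625 = 1.51875.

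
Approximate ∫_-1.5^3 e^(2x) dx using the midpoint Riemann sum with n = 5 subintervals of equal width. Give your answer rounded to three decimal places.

Δx = (3 − (-1.5))/5 = 0.9.
Midpoints: -1.05, -0.15, 0.75, 1.65, 2.55.
f(-1.05) ≈ 0.122, f(-0.15) ≈ 0.741, f(0.75) ≈ 4.482, f(1.65) ≈ 27.113, f(2.55) ≈ 164.022.
Sum = Δx · [f(-1.05) + f(-0.15) + f(0.75) + f(1.65) + f(2.55)].
Sum ≈ 176.832.

176.832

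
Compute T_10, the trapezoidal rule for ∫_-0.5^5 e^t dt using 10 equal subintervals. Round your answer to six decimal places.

151.513936

Δt = (5 − (-0.5))/10 = 0.55.
f(-0.5) ≈ 0.606531, f(0.05) ≈ 1.051271, f(0.6) ≈ 1.822119, f(1.15) ≈ 3.158193, f(1.7) ≈ 5.473947, f(2.25) ≈ 9.487736, f(2.8) ≈ 16.444647, f(3.35) ≈ 28.502734, f(3.9) ≈ 49.402449, f(4.45) ≈ 85.626944, f(5) ≈ 148.413159.
T_10 = (Δt/2)·[f(t_0) + 2f(t_1) + ... + 2f(t_{9}) + f(t_10)].
Sum ≈ 151.513936.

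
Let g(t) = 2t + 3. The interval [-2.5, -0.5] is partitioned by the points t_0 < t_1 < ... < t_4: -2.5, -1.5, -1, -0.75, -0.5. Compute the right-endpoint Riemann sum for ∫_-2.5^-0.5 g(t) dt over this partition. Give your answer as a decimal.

1.375

Subinterval widths: 1, 0.5, 0.25, 0.25.
Right endpoints: -1.5, -1, -0.75, -0.5.
g(-1.5) = 0, g(-1) = 1, g(-0.75) = 1.5, g(-0.5) = 2.
Sum = Σ Δt_i · g(t_i).
Sum = 1.375.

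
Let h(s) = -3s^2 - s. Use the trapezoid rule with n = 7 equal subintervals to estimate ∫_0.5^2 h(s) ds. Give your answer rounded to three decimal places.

Δs = (2 − 0.5)/7 = 3/14.
h(0.5) = -1.25, h(5/7) = -110/49, h(13/14) = -689/196, h(8/7) = -248/49, h(19/14) = -1349/196, h(11/7) = -440/49, h(25/14) = -2225/196, h(2) = -14.
T_7 = (Δs/2)·[h(s_0) + 2h(s_1) + ... + 2h(s_{6}) + h(s_7)].
Sum ≈ -9.784.

-9.784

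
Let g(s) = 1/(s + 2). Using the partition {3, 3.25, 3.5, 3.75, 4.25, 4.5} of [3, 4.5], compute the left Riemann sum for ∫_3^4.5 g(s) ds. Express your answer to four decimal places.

Subinterval widths: 0.25, 0.25, 0.25, 0.5, 0.25.
Left endpoints: 3, 3.25, 3.5, 3.75, 4.25.
g(3) = 0.2, g(3.25) = 4/21, g(3.5) = 2/11, g(3.75) = 4/23, g(4.25) = 0.16.
Sum = Σ Δs_i · g(s_i).
Sum ≈ 0.2700.

0.2700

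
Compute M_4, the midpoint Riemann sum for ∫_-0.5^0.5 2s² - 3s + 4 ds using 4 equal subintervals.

4.15625

Δs = (0.5 − (-0.5))/4 = 0.25.
Midpoints: -0.375, -0.125, 0.125, 0.375.
f(-0.375) = 5.40625, f(-0.125) = 4.40625, f(0.125) = 3.65625, f(0.375) = 3.15625.
Sum = Δs · [f(-0.375) + f(-0.125) + f(0.125) + f(0.375)].
Sum = 4.15625.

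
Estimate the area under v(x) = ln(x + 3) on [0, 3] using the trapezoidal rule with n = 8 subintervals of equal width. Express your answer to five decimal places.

4.45277

Δx = (3 − 0)/8 = 0.375.
v(0) ≈ 1.09861, v(0.375) ≈ 1.21640, v(0.75) ≈ 1.32176, v(1.125) ≈ 1.41707, v(1.5) ≈ 1.50408, v(1.875) ≈ 1.58412, v(2.25) ≈ 1.65823, v(2.625) ≈ 1.72722, v(3) ≈ 1.79176.
T_8 = (Δx/2)·[v(x_0) + 2v(x_1) + ... + 2v(x_{7}) + v(x_8)].
Sum ≈ 4.45277.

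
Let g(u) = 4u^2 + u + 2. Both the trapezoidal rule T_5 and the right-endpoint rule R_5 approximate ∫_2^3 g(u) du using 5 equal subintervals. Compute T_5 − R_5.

T_5 = 29.86.
R_5 = 31.96.
T_5 − R_5 = -2.1.

-2.1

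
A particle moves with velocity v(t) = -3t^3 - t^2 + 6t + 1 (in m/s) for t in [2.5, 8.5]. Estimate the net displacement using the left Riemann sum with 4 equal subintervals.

-2625.75

Δt = (8.5 − 2.5)/4 = 1.5.
Left endpoints: 2.5, 4, 5.5, 7.
v(2.5) = -37.125, v(4) = -183, v(5.5) = -495.375, v(7) = -1035.
Sum = Δt · [v(2.5) + v(4) + v(5.5) + v(7)].
Sum = -2625.75.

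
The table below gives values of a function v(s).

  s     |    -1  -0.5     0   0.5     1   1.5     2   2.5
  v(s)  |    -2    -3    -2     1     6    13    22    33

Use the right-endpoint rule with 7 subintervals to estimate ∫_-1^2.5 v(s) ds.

Δs = 0.5.
Sum = 0.5·[(-3) + (-2) + 1 + 6 + 13 + 22 + 33] = 35.

35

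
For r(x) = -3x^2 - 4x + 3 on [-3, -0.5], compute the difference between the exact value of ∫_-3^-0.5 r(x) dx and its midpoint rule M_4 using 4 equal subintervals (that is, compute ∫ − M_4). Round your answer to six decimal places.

-0.244141

Exact integral: ∫_-3^-0.5 r(x) dx = -1.875.
M_4 ≈ -1.63085938.
Error ≈ -1.875 − (-1.63085938) ≈ -0.244141.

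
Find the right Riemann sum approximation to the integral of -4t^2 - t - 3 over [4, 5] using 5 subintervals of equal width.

-92.56

Δt = (5 − 4)/5 = 0.2.
Right endpoints: 4.2, 4.4, 4.6, 4.8, 5.
f(4.2) = -77.76, f(4.4) = -84.84, f(4.6) = -92.24, f(4.8) = -99.96, f(5) = -108.
Sum = Δt · [f(4.2) + f(4.4) + f(4.6) + f(4.8) + f(5)].
Sum = -92.56.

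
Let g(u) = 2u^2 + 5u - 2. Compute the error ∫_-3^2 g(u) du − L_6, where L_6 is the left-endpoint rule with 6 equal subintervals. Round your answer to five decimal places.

5.09259

Exact integral: ∫_-3^2 g(u) du ≈ 0.8333333.
L_6 ≈ -4.2592593.
Error ≈ 0.8333333 − (-4.2592593) ≈ 5.09259.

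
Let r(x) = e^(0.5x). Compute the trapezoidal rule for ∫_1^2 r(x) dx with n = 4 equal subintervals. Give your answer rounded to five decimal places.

2.14191

Δx = (2 − 1)/4 = 0.25.
r(1) ≈ 1.64872, r(1.25) ≈ 1.86825, r(1.5) ≈ 2.11700, r(1.75) ≈ 2.39888, r(2) ≈ 2.71828.
T_4 = (Δx/2)·[r(x_0) + 2r(x_1) + 2r(x_2) + 2r(x_3) + r(x_4)].
Sum ≈ 2.14191.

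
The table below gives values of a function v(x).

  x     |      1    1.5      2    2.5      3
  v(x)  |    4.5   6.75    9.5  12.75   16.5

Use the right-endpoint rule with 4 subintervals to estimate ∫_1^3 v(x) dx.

22.75

Δx = 0.5.
Sum = 0.5·[6.75 + 9.5 + 12.75 + 16.5] = 22.75.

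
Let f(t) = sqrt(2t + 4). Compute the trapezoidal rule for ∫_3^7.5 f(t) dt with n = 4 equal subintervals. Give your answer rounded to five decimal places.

Δt = (7.5 − 3)/4 = 1.125.
f(3) ≈ 3.16228, f(4.125) ≈ 3.50000, f(5.25) ≈ 3.80789, f(6.375) ≈ 4.09268, f(7.5) ≈ 4.35890.
T_4 = (Δt/2)·[f(t_0) + 2f(t_1) + 2f(t_2) + 2f(t_3) + f(t_4)].
Sum ≈ 17.05630.

17.05630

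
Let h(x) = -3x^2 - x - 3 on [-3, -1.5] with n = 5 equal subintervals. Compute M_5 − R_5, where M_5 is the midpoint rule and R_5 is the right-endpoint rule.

M_5 = -24.71625.
R_5 = -22.005.
M_5 − R_5 = -2.71125.

-2.71125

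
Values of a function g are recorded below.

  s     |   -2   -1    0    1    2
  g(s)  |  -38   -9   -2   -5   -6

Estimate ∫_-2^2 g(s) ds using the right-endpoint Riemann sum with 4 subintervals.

-22

Δs = 1.
Sum = 1·[(-9) + (-2) + (-5) + (-6)] = -22.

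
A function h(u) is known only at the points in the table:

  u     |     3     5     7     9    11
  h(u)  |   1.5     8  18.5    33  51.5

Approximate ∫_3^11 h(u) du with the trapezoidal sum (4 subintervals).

172

Δu = 2.
T_4 = (2/2)·[1.5 + 2·8 + 2·18.5 + 2·33 + 51.5] = 172.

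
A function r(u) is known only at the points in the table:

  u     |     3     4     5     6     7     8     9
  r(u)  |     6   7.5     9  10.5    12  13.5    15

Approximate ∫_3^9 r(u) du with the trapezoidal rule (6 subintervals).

Δu = 1.
T_6 = (1/2)·[6 + 2·7.5 + 2·9 + 2·10.5 + 2·12 + 2·13.5 + 15] = 63.

63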